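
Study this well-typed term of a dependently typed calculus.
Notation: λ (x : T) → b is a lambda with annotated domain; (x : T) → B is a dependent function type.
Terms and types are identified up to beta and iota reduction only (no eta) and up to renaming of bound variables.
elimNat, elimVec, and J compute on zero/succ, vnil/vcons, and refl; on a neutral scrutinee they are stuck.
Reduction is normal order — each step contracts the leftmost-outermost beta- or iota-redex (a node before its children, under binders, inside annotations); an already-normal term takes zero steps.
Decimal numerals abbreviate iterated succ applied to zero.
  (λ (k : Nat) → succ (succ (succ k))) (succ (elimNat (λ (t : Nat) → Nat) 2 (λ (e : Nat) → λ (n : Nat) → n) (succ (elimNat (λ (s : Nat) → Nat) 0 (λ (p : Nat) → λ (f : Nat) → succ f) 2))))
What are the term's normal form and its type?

reduced normal form:
  6
the term's type:
  Nat
observation: 18 normal-order steps normalize the term, beginning with a beta-redex.


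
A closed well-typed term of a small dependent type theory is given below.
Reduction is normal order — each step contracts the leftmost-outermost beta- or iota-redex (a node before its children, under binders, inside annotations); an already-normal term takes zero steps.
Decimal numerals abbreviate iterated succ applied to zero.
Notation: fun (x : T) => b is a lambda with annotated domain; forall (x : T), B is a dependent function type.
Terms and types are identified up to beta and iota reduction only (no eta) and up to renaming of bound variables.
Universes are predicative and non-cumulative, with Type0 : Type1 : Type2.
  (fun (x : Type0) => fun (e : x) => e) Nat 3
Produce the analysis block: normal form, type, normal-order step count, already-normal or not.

reduced normal form:
  3
type:
  Nat
steps to reach normal form (normal order): 2
started in normal form: no
first redex: a beta-redex


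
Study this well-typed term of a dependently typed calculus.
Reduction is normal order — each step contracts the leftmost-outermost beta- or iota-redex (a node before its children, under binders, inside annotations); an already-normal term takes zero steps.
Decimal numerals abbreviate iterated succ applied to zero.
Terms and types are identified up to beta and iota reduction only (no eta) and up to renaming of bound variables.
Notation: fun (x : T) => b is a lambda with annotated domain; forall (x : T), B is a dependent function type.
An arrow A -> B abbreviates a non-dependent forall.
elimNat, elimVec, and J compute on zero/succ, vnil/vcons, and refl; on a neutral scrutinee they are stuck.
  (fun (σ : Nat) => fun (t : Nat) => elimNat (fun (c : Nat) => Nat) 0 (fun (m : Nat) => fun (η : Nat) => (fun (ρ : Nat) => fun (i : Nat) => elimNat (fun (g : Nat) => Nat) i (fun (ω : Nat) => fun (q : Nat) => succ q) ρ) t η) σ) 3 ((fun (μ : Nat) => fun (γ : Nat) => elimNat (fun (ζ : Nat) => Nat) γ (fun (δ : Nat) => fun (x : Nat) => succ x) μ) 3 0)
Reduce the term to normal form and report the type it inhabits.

reduced normal form:
  9
type:
  Nat
observation: reduction starts at a beta-redex, and 84 normal-order steps reach the normal form.


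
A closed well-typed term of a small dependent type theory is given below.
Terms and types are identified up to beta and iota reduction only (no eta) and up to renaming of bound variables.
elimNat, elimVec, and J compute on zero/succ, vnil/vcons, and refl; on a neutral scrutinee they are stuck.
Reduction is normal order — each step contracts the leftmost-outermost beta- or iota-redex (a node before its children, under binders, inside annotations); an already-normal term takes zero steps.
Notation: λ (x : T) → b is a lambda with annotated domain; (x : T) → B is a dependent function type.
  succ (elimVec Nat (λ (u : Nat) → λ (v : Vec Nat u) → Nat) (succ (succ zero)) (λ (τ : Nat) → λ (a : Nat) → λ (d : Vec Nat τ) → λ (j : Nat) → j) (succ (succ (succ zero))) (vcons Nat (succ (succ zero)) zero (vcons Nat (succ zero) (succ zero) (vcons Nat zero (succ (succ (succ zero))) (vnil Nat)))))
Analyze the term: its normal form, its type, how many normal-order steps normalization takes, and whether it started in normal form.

resulting normal form:
  succ (succ (succ zero))
the term's type:
  Nat
normal-order step count: 16
started in normal form: no
first redex: an elimVec iota-redex


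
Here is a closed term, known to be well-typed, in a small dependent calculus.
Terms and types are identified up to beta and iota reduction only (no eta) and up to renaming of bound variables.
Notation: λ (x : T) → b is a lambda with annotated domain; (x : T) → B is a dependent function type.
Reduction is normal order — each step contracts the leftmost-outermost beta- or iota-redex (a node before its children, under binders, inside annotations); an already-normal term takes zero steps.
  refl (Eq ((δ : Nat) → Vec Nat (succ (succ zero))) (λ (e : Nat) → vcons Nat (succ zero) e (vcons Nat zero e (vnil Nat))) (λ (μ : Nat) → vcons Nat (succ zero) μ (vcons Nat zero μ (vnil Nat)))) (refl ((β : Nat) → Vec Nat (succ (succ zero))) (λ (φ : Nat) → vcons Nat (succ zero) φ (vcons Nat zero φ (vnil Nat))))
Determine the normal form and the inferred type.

normal form:
  refl (Eq ((δ : Nat) → Vec Nat (succ (succ zero))) (λ (e : Nat) → vcons Nat (succ zero) e (vcons Nat zero e (vnil Nat))) (λ (μ : Nat) → vcons Nat (succ zero) μ (vcons Nat zero μ (vnil Nat)))) (refl ((β : Nat) → Vec Nat (succ (succ zero))) (λ (φ : Nat) → vcons Nat (succ zero) φ (vcons Nat zero φ (vnil Nat))))
type:
  Eq (Eq ((δ : Nat) → Vec Nat (succ (succ zero))) (λ (e : Nat) → vcons Nat (succ zero) e (vcons Nat zero e (vnil Nat))) (λ (μ : Nat) → vcons Nat (succ zero) μ (vcons Nat zero μ (vnil Nat)))) (refl ((β : Nat) → Vec Nat (succ (succ zero))) (λ (φ : Nat) → vcons Nat (succ zero) φ (vcons Nat zero φ (vnil Nat)))) (refl ((ε : Nat) → Vec Nat (succ (succ zero))) (λ (χ : Nat) → vcons Nat (succ zero) χ (vcons Nat zero χ (vnil Nat))))
observation: no redex remains anywhere in the term; it is its own normal form.


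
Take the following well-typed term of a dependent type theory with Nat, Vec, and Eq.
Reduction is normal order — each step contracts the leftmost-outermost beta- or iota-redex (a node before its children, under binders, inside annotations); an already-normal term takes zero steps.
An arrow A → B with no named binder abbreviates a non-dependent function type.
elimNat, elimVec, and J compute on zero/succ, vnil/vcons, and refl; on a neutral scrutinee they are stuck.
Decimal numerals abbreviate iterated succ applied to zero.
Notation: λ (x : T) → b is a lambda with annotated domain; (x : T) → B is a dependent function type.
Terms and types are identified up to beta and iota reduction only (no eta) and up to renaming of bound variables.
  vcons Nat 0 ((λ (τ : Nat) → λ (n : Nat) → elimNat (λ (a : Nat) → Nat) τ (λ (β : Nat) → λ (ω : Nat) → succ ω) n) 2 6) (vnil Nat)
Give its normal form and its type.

reduced normal form:
  vcons Nat 0 8 (vnil Nat)
type:
  Vec Nat 1
observation: 21 normal-order steps normalize the term, beginning with a beta-redex.


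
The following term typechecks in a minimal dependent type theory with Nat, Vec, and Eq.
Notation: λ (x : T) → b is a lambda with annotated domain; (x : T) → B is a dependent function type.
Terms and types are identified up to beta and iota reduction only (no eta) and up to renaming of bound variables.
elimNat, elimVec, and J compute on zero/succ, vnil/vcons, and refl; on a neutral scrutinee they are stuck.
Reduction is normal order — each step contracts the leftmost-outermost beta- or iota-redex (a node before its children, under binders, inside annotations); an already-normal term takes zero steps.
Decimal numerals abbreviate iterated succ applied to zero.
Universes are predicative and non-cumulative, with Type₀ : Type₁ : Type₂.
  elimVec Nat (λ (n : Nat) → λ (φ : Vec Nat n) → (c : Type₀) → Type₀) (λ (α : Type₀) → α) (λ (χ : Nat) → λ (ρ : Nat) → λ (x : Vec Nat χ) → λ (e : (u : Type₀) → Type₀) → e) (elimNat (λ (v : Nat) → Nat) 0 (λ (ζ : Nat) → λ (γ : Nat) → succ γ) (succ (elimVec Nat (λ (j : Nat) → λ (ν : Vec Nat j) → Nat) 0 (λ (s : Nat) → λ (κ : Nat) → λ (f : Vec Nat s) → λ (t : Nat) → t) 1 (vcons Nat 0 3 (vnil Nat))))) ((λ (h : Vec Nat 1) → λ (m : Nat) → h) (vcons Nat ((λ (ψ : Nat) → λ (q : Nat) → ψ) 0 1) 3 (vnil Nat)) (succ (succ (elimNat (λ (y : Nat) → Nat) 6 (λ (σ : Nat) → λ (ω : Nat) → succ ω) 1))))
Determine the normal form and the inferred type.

normal form:
  λ (n : Type₀) → n
the term's type:
  (n : Type₀) → Type₀


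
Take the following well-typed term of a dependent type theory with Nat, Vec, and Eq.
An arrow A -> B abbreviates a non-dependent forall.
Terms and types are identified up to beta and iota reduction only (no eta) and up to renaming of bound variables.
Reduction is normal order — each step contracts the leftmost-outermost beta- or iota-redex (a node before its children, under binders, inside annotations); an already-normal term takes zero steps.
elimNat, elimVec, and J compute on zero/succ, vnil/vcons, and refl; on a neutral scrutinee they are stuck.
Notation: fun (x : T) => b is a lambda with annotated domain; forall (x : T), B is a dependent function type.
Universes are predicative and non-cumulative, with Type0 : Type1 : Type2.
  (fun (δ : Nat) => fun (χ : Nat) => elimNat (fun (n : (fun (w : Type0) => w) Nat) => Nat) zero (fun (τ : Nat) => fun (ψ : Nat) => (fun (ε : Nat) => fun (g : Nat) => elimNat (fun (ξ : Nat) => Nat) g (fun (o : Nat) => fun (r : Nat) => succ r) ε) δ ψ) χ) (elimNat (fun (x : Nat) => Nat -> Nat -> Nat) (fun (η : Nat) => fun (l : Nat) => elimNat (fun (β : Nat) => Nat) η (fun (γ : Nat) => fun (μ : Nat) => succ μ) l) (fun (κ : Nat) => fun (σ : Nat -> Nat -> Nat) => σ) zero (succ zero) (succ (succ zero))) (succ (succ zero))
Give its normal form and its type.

normal form:
  succ (succ (succ (succ (succ (succ zero)))))
the term's type:
  Nat


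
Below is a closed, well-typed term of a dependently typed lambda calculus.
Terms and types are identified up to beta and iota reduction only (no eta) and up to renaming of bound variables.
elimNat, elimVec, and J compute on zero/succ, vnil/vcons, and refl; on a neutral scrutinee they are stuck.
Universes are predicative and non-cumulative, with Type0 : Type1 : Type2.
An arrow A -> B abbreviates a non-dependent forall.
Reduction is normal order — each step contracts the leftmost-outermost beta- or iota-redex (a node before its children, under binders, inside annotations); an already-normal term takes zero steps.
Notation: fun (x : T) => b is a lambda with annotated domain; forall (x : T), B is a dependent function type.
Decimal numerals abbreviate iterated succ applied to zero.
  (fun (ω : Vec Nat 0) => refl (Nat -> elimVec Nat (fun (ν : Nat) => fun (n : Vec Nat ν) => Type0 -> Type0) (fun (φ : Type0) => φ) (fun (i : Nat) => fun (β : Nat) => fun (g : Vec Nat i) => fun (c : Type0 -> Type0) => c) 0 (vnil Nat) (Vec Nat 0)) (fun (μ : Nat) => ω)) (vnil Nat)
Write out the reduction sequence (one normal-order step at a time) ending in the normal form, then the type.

normal-order reduction:
  (fun (ω : Vec Nat 0) => refl (Nat -> elimVec Nat (fun (ν : Nat) => fun (n : Vec Nat ν) => Type0 -> Type0) (fun (φ : Type0) => φ) (fun (i : Nat) => fun (β : Nat) => fun (g : Vec Nat i) => fun (c : Type0 -> Type0) => c) 0 (vnil Nat) (Vec Nat 0)) (fun (μ : Nat) => ω)) (vnil Nat)
  ~> refl (Nat -> elimVec Nat (fun (ω : Nat) => fun (ν : Vec Nat ω) => Type0 -> Type0) (fun (n : Type0) => n) (fun (φ : Nat) => fun (i : Nat) => fun (β : Vec Nat φ) => fun (g : Type0 -> Type0) => g) 0 (vnil Nat) (Vec Nat 0)) (fun (c : Nat) => vnil Nat)
  ~> refl (Nat -> (fun (ω : Type0) => ω) (Vec Nat 0)) (fun (ν : Nat) => vnil Nat)
  ~> refl (Nat -> Vec Nat 0) (fun (ω : Nat) => vnil Nat)
type:
  Eq (Nat -> Vec Nat 0) (fun (ω : Nat) => vnil Nat) (fun (ν : Nat) => vnil Nat)


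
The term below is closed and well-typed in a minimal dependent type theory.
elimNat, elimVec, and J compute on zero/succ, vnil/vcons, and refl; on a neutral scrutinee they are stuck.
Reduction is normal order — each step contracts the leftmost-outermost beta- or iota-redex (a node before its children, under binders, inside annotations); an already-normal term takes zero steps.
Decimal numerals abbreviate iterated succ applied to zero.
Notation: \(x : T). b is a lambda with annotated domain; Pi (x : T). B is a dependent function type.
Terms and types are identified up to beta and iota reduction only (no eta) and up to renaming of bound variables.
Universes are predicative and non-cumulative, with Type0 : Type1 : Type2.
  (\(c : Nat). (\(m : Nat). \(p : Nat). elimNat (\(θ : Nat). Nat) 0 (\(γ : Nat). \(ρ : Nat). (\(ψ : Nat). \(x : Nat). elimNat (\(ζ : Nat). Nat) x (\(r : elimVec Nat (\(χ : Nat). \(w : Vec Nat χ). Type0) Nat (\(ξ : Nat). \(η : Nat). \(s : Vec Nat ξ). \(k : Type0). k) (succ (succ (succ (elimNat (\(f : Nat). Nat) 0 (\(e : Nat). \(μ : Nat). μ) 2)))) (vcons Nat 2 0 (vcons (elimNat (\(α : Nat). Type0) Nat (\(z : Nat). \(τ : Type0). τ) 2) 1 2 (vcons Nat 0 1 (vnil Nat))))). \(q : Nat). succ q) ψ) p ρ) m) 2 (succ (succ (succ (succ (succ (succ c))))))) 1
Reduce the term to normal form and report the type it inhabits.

reduced normal form:
  14
inferred type:
  Nat


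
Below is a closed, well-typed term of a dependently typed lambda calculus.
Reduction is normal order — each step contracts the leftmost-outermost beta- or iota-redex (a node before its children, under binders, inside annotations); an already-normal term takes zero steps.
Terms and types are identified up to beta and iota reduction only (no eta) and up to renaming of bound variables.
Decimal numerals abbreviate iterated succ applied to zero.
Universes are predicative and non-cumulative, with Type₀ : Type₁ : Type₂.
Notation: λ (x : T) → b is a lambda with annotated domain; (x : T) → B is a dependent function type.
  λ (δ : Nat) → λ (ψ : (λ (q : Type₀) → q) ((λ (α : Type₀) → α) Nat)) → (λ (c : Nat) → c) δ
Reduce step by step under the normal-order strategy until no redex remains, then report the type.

reduction (normal order):
  λ (δ : Nat) → λ (ψ : (λ (q : Type₀) → q) ((λ (α : Type₀) → α) Nat)) → (λ (c : Nat) → c) δ
  ~> λ (δ : Nat) → λ (ψ : (λ (q : Type₀) → q) Nat) → (λ (α : Nat) → α) δ
  ~> λ (δ : Nat) → λ (ψ : Nat) → (λ (q : Nat) → q) δ
  ~> λ (δ : Nat) → λ (ψ : Nat) → δ
type:
  (δ : Nat) → (ψ : Nat) → Nat


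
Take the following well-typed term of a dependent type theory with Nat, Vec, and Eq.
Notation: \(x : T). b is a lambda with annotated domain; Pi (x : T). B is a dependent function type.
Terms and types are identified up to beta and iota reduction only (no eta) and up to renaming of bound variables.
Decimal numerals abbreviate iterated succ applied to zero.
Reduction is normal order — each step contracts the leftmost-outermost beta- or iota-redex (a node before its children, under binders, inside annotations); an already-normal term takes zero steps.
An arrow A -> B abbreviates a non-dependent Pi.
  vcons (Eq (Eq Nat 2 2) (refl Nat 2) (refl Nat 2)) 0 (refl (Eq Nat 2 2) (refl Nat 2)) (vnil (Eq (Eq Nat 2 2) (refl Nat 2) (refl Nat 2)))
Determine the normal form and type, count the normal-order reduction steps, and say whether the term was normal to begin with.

reduced normal form:
  vcons (Eq (Eq Nat 2 2) (refl Nat 2) (refl Nat 2)) 0 (refl (Eq Nat 2 2) (refl Nat 2)) (vnil (Eq (Eq Nat 2 2) (refl Nat 2) (refl Nat 2)))
inferred type:
  Vec (Eq (Eq Nat 2 2) (refl Nat 2) (refl Nat 2)) 1
steps to reach normal form (normal order): 0
already normal: yes


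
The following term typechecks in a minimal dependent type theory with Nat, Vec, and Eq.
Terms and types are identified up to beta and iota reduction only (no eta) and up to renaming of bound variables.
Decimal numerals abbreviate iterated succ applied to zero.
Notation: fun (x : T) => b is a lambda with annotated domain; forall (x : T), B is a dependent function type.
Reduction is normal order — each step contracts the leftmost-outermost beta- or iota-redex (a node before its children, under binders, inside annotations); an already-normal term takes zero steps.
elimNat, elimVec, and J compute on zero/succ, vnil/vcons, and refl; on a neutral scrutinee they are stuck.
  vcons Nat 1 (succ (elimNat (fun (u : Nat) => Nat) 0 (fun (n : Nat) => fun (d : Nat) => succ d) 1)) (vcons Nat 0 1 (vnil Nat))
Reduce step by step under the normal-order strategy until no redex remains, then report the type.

reduction (normal order):
  vcons Nat 1 (succ (elimNat (fun (u : Nat) => Nat) 0 (fun (n : Nat) => fun (d : Nat) => succ d) 1)) (vcons Nat 0 1 (vnil Nat))
  ~> vcons Nat 1 (succ ((fun (u : Nat) => fun (n : Nat) => succ n) 0 (elimNat (fun (d : Nat) => Nat) 0 (fun (γ : Nat) => fun (y : Nat) => succ y) 0))) (vcons Nat 0 1 (vnil Nat))
  ~> vcons Nat 1 (succ ((fun (u : Nat) => succ u) (elimNat (fun (n : Nat) => Nat) 0 (fun (d : Nat) => fun (γ : Nat) => succ γ) 0))) (vcons Nat 0 1 (vnil Nat))
  ~> vcons Nat 1 (succ (succ (elimNat (fun (u : Nat) => Nat) 0 (fun (n : Nat) => fun (d : Nat) => succ d) 0))) (vcons Nat 0 1 (vnil Nat))
  ~> vcons Nat 1 2 (vcons Nat 0 1 (vnil Nat))
type:
  Vec Nat 2


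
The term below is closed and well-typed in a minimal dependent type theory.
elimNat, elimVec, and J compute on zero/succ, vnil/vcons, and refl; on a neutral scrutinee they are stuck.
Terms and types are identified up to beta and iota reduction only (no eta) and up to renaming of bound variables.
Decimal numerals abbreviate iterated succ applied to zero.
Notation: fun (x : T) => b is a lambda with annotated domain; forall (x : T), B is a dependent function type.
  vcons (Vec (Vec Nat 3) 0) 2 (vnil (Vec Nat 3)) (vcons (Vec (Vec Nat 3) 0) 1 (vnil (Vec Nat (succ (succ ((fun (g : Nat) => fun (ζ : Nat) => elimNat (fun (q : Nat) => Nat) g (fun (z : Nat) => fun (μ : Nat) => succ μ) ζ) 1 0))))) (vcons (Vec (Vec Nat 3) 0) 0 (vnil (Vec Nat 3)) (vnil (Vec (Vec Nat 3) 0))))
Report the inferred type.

inferred type:
  Vec (Vec (Vec Nat 3) 0) 3


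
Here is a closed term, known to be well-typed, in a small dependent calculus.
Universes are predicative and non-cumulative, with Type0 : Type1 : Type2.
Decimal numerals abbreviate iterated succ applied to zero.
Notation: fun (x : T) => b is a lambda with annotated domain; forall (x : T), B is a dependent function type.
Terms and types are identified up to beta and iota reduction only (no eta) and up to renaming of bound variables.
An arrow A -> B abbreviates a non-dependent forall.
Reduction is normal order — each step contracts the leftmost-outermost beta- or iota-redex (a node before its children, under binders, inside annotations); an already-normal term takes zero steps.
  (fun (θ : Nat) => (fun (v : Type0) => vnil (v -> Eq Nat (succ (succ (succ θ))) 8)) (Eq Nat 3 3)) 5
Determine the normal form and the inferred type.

reduced normal form:
  vnil (Eq Nat 3 3 -> Eq Nat 8 8)
type:
  Vec (Eq Nat 3 3 -> Eq Nat 8 8) 0


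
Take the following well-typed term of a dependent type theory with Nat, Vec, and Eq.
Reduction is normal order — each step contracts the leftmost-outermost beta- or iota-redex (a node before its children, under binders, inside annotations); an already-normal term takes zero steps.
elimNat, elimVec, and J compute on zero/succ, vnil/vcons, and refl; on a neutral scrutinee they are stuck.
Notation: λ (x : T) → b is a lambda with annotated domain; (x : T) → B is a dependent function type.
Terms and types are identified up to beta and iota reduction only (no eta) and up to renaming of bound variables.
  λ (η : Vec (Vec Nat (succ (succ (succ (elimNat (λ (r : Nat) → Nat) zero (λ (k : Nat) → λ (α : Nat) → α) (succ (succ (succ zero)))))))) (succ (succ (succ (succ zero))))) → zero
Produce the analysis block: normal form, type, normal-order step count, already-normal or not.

resulting normal form:
  λ (η : Vec (Vec Nat (succ (succ (succ zero)))) (succ (succ (succ (succ zero))))) → zero
type:
  (η : Vec (Vec Nat (succ (succ (succ zero)))) (succ (succ (succ (succ zero))))) → Nat
reduction steps (normal order): 10
already normal: no
first contracted redex: an elimNat iota-redex


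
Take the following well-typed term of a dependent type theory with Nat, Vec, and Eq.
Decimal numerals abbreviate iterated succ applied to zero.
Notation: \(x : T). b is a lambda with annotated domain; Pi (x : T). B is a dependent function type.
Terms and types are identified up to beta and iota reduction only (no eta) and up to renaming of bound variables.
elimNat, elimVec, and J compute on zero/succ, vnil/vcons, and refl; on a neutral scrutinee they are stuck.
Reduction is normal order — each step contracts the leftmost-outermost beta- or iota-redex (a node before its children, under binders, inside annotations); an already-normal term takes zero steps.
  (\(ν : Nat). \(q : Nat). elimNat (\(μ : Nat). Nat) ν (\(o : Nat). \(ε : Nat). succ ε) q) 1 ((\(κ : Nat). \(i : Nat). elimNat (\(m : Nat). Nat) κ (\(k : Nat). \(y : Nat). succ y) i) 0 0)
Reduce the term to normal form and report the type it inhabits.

normal form:
  1
the term's type:
  Nat
observation: the leftmost-outermost redex is a beta-redex, and normalization takes 6 steps.


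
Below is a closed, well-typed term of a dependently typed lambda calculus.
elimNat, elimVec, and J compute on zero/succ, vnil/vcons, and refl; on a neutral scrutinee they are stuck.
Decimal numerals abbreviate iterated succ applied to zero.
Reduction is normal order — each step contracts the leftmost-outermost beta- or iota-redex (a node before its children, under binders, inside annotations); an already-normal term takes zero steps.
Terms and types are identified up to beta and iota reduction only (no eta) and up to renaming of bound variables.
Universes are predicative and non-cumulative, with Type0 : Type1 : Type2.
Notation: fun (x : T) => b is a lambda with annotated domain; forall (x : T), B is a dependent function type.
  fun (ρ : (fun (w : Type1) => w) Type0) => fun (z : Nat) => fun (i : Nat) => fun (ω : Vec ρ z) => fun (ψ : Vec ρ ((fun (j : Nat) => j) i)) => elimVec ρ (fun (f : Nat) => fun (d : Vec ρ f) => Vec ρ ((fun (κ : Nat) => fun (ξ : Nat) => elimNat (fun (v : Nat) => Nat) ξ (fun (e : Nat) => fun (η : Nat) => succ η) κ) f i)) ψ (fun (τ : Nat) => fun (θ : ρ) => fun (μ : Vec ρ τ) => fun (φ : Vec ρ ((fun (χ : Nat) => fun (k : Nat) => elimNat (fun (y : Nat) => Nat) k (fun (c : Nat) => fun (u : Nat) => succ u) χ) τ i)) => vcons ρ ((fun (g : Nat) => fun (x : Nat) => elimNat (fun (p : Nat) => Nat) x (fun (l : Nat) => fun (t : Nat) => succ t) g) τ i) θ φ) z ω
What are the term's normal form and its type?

normal form:
  fun (ρ : Type0) => fun (w : Nat) => fun (z : Nat) => fun (i : Vec ρ w) => fun (ω : Vec ρ z) => elimVec ρ (fun (ψ : Nat) => fun (j : Vec ρ ψ) => Vec ρ (elimNat (fun (f : Nat) => Nat) z (fun (d : Nat) => fun (κ : Nat) => succ κ) ψ)) ω (fun (ξ : Nat) => fun (v : ρ) => fun (e : Vec ρ ξ) => fun (η : Vec ρ (elimNat (fun (τ : Nat) => Nat) z (fun (θ : Nat) => fun (μ : Nat) => succ μ) ξ)) => vcons ρ (elimNat (fun (φ : Nat) => Nat) z (fun (χ : Nat) => fun (k : Nat) => succ k) ξ) v η) w i
type:
  forall (ρ : Type0), forall (w : Nat), forall (z : Nat), forall (i : Vec ρ w), forall (ω : Vec ρ z), Vec ρ (elimNat (fun (ψ : Nat) => Nat) z (fun (j : Nat) => fun (f : Nat) => succ f) w)
observation: the first redex contracted is a beta-redex; the normal form is reached in 8 normal-order steps.


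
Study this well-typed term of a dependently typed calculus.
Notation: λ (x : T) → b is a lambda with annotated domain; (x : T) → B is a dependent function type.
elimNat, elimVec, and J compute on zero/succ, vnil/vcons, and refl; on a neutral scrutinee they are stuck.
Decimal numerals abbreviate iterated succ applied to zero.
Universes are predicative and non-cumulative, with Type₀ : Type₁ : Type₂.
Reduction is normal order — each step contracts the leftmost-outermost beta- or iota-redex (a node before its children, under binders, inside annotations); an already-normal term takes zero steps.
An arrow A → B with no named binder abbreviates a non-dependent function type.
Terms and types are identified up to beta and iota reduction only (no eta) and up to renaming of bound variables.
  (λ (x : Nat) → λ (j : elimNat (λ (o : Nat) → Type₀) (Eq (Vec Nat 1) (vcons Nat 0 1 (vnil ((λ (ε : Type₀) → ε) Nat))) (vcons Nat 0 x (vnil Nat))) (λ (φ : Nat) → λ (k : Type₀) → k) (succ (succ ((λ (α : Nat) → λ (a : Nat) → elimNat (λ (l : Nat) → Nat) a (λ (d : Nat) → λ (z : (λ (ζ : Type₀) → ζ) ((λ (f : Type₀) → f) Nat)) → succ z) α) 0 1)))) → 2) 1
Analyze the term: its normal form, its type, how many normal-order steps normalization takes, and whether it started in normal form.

resulting normal form:
  λ (x : Eq (Vec Nat 1) (vcons Nat 0 1 (vnil Nat)) (vcons Nat 0 1 (vnil Nat))) → 2
the term's type:
  Eq (Vec Nat 1) (vcons Nat 0 1 (vnil Nat)) (vcons Nat 0 1 (vnil Nat)) → Nat
normal-order step count: 15
term was already normal: no
first contracted redex: a beta-redex


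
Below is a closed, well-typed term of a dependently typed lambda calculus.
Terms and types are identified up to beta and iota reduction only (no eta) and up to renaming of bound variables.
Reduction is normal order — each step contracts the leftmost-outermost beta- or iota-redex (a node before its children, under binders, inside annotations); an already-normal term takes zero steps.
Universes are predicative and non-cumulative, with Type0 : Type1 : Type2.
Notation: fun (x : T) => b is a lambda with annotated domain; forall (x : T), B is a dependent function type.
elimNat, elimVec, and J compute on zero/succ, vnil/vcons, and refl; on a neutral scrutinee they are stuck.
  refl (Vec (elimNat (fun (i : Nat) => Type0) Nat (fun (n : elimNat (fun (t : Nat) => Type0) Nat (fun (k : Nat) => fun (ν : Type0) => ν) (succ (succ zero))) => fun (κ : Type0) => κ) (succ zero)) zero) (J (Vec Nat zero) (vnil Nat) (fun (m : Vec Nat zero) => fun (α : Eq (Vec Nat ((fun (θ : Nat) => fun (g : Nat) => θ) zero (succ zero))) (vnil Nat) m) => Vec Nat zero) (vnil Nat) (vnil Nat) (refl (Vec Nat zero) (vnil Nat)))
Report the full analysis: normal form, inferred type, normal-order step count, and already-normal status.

resulting normal form:
  refl (Vec Nat zero) (vnil Nat)
the term's type:
  Eq (Vec Nat zero) (vnil Nat) (vnil Nat)
reduction steps (normal order): 5
term was already normal: no
first redex: an elimNat iota-redex


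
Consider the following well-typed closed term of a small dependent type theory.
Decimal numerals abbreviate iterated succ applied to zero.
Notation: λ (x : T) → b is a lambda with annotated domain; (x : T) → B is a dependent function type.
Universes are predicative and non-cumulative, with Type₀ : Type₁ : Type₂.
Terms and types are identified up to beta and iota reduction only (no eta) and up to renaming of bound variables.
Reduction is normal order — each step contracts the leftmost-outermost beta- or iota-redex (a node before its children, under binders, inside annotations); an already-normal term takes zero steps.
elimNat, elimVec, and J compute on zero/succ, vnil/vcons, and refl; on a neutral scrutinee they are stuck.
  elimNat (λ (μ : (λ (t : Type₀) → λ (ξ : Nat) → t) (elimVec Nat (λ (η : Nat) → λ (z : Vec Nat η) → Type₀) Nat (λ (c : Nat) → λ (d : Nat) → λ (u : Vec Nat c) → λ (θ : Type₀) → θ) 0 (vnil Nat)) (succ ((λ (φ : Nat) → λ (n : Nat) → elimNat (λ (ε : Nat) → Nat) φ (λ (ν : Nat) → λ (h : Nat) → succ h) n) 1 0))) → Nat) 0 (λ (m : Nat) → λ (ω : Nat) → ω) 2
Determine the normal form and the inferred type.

resulting normal form:
  0
the term's type:
  Nat
observation: 7 normal-order steps normalize the term, beginning with an elimNat iota-redex.


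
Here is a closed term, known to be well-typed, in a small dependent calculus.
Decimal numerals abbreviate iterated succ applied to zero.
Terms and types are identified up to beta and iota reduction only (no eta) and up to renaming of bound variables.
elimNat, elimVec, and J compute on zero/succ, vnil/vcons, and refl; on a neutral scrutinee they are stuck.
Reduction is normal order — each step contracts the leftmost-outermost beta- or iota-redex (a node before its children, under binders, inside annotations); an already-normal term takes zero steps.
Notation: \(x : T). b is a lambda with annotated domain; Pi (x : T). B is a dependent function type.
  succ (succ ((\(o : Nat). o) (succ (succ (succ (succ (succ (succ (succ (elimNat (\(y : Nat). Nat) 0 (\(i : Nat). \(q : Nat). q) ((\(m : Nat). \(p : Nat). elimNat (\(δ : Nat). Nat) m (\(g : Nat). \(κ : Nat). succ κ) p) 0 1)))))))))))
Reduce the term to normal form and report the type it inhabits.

reduced normal form:
  9
inferred type:
  Nat
observation: the term reaches its normal form after 11 normal-order steps.


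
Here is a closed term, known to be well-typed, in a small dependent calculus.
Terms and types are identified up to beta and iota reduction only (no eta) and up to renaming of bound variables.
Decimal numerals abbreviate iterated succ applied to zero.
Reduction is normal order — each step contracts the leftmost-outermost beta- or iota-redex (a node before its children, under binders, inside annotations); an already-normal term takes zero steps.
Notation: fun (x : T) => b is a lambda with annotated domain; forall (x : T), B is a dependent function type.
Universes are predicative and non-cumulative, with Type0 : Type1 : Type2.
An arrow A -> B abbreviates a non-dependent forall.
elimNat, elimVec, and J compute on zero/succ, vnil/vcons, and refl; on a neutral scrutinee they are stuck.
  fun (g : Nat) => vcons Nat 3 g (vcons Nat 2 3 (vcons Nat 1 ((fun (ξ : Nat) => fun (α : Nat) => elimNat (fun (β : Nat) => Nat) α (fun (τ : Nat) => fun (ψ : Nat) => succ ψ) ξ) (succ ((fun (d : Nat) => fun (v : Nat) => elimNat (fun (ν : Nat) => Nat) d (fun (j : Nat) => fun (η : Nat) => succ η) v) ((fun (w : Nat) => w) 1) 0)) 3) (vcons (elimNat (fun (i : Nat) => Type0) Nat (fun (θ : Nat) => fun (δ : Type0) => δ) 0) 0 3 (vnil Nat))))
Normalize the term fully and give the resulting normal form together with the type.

normal form:
  fun (g : Nat) => vcons Nat 3 g (vcons Nat 2 3 (vcons Nat 1 5 (vcons Nat 0 3 (vnil Nat))))
type:
  Nat -> Vec Nat 4
observation: 14 normal-order steps separate the term from its normal form.


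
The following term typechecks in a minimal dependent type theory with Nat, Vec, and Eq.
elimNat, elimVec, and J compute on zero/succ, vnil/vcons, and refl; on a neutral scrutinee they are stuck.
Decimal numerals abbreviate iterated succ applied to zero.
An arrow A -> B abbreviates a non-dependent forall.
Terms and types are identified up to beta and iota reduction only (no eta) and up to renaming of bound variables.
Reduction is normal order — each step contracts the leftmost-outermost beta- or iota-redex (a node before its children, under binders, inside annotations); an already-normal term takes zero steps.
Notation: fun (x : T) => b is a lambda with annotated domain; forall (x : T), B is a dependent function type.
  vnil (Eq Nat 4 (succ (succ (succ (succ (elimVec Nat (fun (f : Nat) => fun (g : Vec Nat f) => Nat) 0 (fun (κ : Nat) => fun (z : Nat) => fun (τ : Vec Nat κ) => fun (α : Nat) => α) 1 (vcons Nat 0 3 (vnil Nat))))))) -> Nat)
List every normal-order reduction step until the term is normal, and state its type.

normal-order reduction sequence:
  vnil (Eq Nat 4 (succ (succ (succ (succ (elimVec Nat (fun (f : Nat) => fun (g : Vec Nat f) => Nat) 0 (fun (κ : Nat) => fun (z : Nat) => fun (τ : Vec Nat κ) => fun (α : Nat) => α) 1 (vcons Nat 0 3 (vnil Nat))))))) -> Nat)
  ~> vnil (Eq Nat 4 (succ (succ (succ (succ ((fun (f : Nat) => fun (g : Nat) => fun (κ : Vec Nat f) => fun (z : Nat) => z) 0 3 (vnil Nat) (elimVec Nat (fun (τ : Nat) => fun (α : Vec Nat τ) => Nat) 0 (fun (θ : Nat) => fun (η : Nat) => fun (σ : Vec Nat θ) => fun (β : Nat) => β) 0 (vnil Nat))))))) -> Nat)
  ~> vnil (Eq Nat 4 (succ (succ (succ (succ ((fun (f : Nat) => fun (g : Vec Nat 0) => fun (κ : Nat) => κ) 3 (vnil Nat) (elimVec Nat (fun (z : Nat) => fun (τ : Vec Nat z) => Nat) 0 (fun (α : Nat) => fun (θ : Nat) => fun (η : Vec Nat α) => fun (σ : Nat) => σ) 0 (vnil Nat))))))) -> Nat)
  ~> vnil (Eq Nat 4 (succ (succ (succ (succ ((fun (f : Vec Nat 0) => fun (g : Nat) => g) (vnil Nat) (elimVec Nat (fun (κ : Nat) => fun (z : Vec Nat κ) => Nat) 0 (fun (τ : Nat) => fun (α : Nat) => fun (θ : Vec Nat τ) => fun (η : Nat) => η) 0 (vnil Nat))))))) -> Nat)
  ~> vnil (Eq Nat 4 (succ (succ (succ (succ ((fun (f : Nat) => f) (elimVec Nat (fun (g : Nat) => fun (κ : Vec Nat g) => Nat) 0 (fun (z : Nat) => fun (τ : Nat) => fun (α : Vec Nat z) => fun (θ : Nat) => θ) 0 (vnil Nat))))))) -> Nat)
  ~> vnil (Eq Nat 4 (succ (succ (succ (succ (elimVec Nat (fun (f : Nat) => fun (g : Vec Nat f) => Nat) 0 (fun (κ : Nat) => fun (z : Nat) => fun (τ : Vec Nat κ) => fun (α : Nat) => α) 0 (vnil Nat)))))) -> Nat)
  ~> vnil (Eq Nat 4 4 -> Nat)
type:
  Vec (Eq Nat 4 4 -> Nat) 0


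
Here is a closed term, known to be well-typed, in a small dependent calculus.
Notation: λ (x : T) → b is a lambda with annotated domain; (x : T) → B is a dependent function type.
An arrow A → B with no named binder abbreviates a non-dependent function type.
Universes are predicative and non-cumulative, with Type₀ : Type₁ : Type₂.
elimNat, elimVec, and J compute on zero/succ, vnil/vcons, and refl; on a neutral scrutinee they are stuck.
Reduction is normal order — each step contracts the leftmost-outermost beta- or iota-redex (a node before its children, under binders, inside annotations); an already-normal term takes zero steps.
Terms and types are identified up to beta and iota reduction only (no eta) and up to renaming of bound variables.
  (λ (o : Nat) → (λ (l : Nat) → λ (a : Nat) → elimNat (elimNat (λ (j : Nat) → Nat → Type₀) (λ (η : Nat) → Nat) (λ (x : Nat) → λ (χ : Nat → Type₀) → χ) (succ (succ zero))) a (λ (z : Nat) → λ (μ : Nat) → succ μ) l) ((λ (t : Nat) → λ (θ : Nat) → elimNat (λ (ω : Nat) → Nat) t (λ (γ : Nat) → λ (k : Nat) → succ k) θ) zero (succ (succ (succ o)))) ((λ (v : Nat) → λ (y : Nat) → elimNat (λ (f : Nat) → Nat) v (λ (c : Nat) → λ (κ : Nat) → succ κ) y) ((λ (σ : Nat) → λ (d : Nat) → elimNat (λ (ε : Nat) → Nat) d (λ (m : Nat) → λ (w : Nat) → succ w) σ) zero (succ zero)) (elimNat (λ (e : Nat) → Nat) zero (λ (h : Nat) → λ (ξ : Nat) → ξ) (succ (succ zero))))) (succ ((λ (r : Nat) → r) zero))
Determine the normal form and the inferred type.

reduced normal form:
  succ (succ (succ (succ (succ zero))))
inferred type:
  Nat
observation: contracting a beta-redex first, the term normalizes in 52 steps.


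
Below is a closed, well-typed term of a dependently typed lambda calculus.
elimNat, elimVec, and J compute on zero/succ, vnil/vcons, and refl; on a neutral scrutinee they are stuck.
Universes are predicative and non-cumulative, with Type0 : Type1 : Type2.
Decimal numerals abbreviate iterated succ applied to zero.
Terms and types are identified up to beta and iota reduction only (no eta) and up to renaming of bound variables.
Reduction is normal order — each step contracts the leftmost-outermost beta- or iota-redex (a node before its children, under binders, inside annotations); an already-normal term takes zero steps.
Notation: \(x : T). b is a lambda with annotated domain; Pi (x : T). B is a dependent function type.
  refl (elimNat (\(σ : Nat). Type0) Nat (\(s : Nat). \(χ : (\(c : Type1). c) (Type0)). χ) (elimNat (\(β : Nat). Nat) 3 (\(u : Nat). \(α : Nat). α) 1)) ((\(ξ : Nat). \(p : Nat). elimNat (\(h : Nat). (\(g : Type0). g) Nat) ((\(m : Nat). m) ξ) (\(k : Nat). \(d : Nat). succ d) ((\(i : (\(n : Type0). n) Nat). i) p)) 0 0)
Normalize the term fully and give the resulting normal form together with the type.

reduced normal form:
  refl Nat 0
type:
  Eq Nat 0 0
observation: the first redex contracted is a beta-redex; the normal form is reached in 21 normal-order steps.


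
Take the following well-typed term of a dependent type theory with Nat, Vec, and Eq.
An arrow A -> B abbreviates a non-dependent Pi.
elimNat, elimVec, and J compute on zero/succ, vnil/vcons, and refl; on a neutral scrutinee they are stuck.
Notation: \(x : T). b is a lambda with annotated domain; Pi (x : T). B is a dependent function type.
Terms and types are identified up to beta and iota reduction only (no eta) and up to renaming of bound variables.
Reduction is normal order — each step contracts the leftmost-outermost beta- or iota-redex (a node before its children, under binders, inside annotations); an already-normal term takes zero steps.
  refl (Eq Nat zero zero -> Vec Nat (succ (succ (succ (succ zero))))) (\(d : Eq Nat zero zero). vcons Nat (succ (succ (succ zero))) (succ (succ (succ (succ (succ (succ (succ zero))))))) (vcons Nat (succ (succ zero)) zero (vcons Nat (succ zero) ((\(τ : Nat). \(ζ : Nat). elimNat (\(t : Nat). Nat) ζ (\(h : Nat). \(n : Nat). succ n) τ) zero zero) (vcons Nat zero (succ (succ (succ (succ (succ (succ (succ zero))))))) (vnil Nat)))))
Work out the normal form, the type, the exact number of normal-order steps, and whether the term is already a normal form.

reduced normal form:
  refl (Eq Nat zero zero -> Vec Nat (succ (succ (succ (succ zero))))) (\(d : Eq Nat zero zero). vcons Nat (succ (succ (succ zero))) (succ (succ (succ (succ (succ (succ (succ zero))))))) (vcons Nat (succ (succ zero)) zero (vcons Nat (succ zero) zero (vcons Nat zero (succ (succ (succ (succ (succ (succ (succ zero))))))) (vnil Nat)))))
inferred type:
  Eq (Eq Nat zero zero -> Vec Nat (succ (succ (succ (succ zero))))) (\(d : Eq Nat zero zero). vcons Nat (succ (succ (succ zero))) (succ (succ (succ (succ (succ (succ (succ zero))))))) (vcons Nat (succ (succ zero)) zero (vcons Nat (succ zero) zero (vcons Nat zero (succ (succ (succ (succ (succ (succ (succ zero))))))) (vnil Nat))))) (\(τ : Eq Nat zero zero). vcons Nat (succ (succ (succ zero))) (succ (succ (succ (succ (succ (succ (succ zero))))))) (vcons Nat (succ (succ zero)) zero (vcons Nat (succ zero) zero (vcons Nat zero (succ (succ (succ (succ (succ (succ (succ zero))))))) (vnil Nat)))))
steps to reach normal form (normal order): 3
started in normal form: no
first contracted redex: a beta-redex


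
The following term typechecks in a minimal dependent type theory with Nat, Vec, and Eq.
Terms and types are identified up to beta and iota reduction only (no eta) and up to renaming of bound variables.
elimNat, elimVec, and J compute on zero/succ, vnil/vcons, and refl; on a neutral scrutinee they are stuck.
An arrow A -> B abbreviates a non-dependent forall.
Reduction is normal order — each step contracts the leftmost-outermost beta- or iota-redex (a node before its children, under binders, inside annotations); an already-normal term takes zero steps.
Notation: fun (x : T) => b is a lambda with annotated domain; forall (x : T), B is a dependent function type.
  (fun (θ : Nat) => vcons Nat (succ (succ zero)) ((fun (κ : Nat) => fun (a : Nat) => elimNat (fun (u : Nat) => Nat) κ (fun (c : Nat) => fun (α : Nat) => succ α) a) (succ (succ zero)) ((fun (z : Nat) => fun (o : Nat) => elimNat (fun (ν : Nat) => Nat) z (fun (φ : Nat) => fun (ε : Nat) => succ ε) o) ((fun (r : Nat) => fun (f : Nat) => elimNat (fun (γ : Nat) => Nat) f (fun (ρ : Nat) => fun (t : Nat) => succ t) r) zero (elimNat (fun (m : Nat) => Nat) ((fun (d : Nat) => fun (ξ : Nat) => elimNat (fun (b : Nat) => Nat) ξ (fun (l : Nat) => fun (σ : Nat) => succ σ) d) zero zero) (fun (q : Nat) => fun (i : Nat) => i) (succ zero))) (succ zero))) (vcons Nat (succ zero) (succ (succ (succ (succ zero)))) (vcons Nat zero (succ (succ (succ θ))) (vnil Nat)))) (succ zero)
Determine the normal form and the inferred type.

normal form:
  vcons Nat (succ (succ zero)) (succ (succ (succ zero))) (vcons Nat (succ zero) (succ (succ (succ (succ zero)))) (vcons Nat zero (succ (succ (succ (succ zero)))) (vnil Nat)))
inferred type:
  Vec Nat (succ (succ (succ zero)))
observation: contracting a beta-redex first, the term normalizes in 23 steps.
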